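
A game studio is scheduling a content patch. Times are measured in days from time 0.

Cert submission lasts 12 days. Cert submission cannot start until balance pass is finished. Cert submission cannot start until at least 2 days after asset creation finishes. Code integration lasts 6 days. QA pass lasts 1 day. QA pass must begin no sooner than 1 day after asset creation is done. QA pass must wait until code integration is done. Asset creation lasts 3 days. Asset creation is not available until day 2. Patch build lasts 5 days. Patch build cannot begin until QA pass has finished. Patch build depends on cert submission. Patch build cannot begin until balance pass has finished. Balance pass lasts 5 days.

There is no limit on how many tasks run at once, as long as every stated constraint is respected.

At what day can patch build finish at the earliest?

24

Balance pass can start immediately at day 0; it finishes at day 5.
Nothing blocks code integration, so it runs from day 0 to day 6.
After its own release at day 2, asset creation can start at day 2 and finishes at day 5.
For cert submission: balance pass (finishes day 5); asset creation (finishes day 5, plus 2-day gap → day 7). Taking the maximum gives a start of day 7, and it finishes at 7 + 12 = day 19.
For QA pass: asset creation (finishes day 5, plus 1-day gap → day 6); code integration (finishes day 6). Taking the maximum gives a start of day 6, and it finishes at 6 + 1 = day 7.
For patch build: QA pass (finishes day 7); cert submission (finishes day 19); balance pass (finishes day 5). Taking the maximum gives a start of day 19, and it finishes at 19 + 5 = day 24.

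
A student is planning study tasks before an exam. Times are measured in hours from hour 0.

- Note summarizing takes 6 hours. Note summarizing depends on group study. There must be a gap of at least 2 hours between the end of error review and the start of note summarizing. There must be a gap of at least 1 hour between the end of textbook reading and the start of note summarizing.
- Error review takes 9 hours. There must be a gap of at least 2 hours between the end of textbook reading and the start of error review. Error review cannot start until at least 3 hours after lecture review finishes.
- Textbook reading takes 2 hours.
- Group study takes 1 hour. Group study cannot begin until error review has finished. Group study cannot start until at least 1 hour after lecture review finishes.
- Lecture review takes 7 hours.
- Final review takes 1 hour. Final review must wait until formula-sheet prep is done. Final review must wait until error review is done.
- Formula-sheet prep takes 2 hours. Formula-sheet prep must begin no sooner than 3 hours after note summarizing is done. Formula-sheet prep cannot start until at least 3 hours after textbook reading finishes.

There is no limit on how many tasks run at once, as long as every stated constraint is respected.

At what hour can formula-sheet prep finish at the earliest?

32

Lecture review can start immediately at hour 0; it finishes at hour 7.
Nothing blocks textbook reading, so it runs from hour 0 to hour 2.
Error review needs all of textbook reading (finishes hour 2, plus 2-hour gap → hour 4); lecture review (finishes hour 7, plus 3-hour gap → hour 10). That puts its earliest start at hour 10; it finishes at 10 + 9 = hour 19.
For group study: error review (finishes hour 19); lecture review (finishes hour 7, plus 1-hour gap → hour 8). Taking the maximum gives a start of hour 19, and it finishes at 19 + 1 = hour 20.
Note summarizing needs all of group study (finishes hour 20); error review (finishes hour 19, plus 2-hour gap → hour 21); textbook reading (finishes hour 2, plus 1-hour gap → hour 3). That puts its earliest start at hour 21; it finishes at 21 + 6 = hour 27.
For formula-sheet prep: note summarizing (finishes hour 27, plus 3-hour gap → hour 30); textbook reading (finishes hour 2, plus 3-hour gap → hour 5). Taking the maximum gives a start of hour 30, and it finishes at 30 + 2 = hour 32.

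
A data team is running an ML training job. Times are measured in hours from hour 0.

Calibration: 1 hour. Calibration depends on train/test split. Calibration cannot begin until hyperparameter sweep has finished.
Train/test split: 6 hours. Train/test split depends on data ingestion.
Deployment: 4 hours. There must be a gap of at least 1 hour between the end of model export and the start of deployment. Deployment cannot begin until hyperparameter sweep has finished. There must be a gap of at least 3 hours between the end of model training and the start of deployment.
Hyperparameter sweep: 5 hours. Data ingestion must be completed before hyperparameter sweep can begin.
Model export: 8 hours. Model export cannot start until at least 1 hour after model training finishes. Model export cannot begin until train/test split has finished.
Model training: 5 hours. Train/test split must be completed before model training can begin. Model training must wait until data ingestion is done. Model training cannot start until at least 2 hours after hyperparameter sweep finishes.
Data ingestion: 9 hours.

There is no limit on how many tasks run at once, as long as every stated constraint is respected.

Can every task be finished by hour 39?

Yes

Nothing blocks data ingestion, so it runs from hour 0 to hour 9.
After data ingestion (finishes hour 9), hyperparameter sweep can start at hour 9 and finishes at hour 14.
Train/test split waits on data ingestion (finishes hour 9), so it starts at hour 9 and finishes at 9 + 6 = hour 15.
Calibration cannot start until train/test split (finishes hour 15); hyperparameter sweep (finishes hour 14). The controlling bound is hour 15, so calibration finishes at 15 + 1 = hour 16.
For model training: train/test split (finishes hour 15); data ingestion (finishes hour 9); hyperparameter sweep (finishes hour 14, plus 2-hour gap → hour 16). Taking the maximum gives a start of hour 16, and it finishes at 16 + 5 = hour 21.
Model export has to wait for model training (finishes hour 21, plus 1-hour gap → hour 22); train/test split (finishes hour 15). The latest of these is hour 22, so model export runs hour 22 to 22 + 8 = hour 30.
Deployment has to wait for model export (finishes hour 30, plus 1-hour gap → hour 31); hyperparameter sweep (finishes hour 14); model training (finishes hour 21, plus 3-hour gap → hour 24). The latest of these is hour 31, so deployment runs hour 31 to 31 + 4 = hour 35.
Every task is finished by hour 35, which is no later than the deadline of 39, so the schedule is feasible.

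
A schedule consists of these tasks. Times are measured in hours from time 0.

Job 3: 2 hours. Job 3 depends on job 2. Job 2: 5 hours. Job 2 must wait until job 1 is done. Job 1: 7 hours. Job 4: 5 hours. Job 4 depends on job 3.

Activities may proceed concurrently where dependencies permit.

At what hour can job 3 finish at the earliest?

Job 1 has no prerequisites, so it starts at hour 0 and finishes at hour 7.
After job 1 (finishes hour 7), job 2 can start at hour 7 and finishes at hour 12.
After job 2 (finishes hour 12), job 3 can start at hour 12 and finishes at hour 14.

14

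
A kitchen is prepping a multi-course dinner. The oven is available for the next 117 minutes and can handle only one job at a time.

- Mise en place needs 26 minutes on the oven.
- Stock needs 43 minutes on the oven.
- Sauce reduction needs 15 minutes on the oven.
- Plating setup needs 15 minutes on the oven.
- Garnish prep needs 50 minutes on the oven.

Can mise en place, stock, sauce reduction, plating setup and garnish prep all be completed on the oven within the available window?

Running back to back, the jobs need 26 + 43 + 15 + 15 + 50 = 149 minutes on the oven.
Since 149 > 117, they cannot all fit.

No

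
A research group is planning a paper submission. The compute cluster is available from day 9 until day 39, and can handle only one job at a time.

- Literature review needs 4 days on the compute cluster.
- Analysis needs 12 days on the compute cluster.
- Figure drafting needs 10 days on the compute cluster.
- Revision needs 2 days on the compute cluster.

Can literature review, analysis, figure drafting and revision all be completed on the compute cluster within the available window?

The compute cluster window is 39 − 9 = 30 days.
Running back to back, the jobs need 4 + 12 + 10 + 2 = 28 days on the compute cluster.
Since 28 ≤ 30, they fit within the window.

Yes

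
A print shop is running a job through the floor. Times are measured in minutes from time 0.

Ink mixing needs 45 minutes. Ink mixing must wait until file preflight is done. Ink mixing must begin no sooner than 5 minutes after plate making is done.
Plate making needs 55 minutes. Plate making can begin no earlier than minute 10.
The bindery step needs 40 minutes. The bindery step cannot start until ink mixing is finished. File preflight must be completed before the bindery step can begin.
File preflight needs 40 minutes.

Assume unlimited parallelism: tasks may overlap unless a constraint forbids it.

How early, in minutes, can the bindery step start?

After its own release at minute 10, plate making can start at minute 10 and finishes at minute 65.
File preflight can start immediately at minute 0; it finishes at minute 40.
For ink mixing: file preflight (finishes minute 40); plate making (finishes minute 65, plus 5-minute gap → minute 70). Taking the maximum gives a start of minute 70, and it finishes at 70 + 45 = minute 115.
The bindery step waits on ink mixing (finishes minute 115); file preflight (finishes minute 40). The latest of these is minute 115, which is the earliest the bindery step can start.

115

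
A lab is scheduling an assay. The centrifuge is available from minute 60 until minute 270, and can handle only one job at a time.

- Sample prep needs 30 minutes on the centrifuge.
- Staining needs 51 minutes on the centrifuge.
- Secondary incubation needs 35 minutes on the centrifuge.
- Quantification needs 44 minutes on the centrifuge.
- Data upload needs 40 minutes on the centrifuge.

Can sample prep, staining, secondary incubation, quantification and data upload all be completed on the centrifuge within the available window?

The centrifuge window is 270 − 60 = 210 minutes.
Running back to back, the jobs need 30 + 51 + 35 + 44 + 40 = 200 minutes on the centrifuge.
Since 200 ≤ 210, they fit within the window.

Yes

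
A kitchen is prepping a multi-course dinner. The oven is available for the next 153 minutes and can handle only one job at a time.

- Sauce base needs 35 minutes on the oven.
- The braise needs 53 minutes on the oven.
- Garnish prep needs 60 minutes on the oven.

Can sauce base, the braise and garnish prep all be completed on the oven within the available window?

Running back to back, the jobs need 35 + 53 + 60 = 148 minutes on the oven.
Since 148 ≤ 153, they fit within the window.

Yes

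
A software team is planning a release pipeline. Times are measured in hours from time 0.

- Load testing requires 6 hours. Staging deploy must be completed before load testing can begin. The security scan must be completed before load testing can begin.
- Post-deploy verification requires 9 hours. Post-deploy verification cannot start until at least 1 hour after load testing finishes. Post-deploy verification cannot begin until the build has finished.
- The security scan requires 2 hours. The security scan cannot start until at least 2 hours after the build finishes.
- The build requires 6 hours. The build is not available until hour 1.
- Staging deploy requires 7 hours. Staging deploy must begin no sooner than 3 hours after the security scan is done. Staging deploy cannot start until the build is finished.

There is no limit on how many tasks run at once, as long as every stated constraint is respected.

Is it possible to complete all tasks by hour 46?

The build cannot begin until its own release at hour 1. It runs from hour 1 to 1 + 6 = hour 7.
The security scan cannot begin until the build (finishes hour 7, plus 2-hour gap → hour 9). It runs from hour 9 to 9 + 2 = hour 11.
Staging deploy needs all of the security scan (finishes hour 11, plus 3-hour gap → hour 14); the build (finishes hour 7). That puts its earliest start at hour 14; it finishes at 14 + 7 = hour 21.
Load testing needs all of staging deploy (finishes hour 21); the security scan (finishes hour 11). That puts its earliest start at hour 21; it finishes at 21 + 6 = hour 27.
For post-deploy verification: load testing (finishes hour 27, plus 1-hour gap → hour 28); the build (finishes hour 7). Taking the maximum gives a start of hour 28, and it finishes at 28 + 9 = hour 37.
Every task is finished by hour 37, which is no later than the deadline of 46, so the schedule is feasible.

Yes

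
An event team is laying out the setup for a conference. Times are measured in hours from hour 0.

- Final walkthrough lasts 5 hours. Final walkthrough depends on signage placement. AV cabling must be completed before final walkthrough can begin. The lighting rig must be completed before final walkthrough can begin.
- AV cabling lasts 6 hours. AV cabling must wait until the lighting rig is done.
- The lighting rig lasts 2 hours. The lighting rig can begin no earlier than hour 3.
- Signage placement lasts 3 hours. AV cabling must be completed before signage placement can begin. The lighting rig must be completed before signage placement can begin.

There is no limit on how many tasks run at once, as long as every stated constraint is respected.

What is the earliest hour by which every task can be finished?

The lighting rig cannot begin until its own release at hour 3. It runs from hour 3 to 3 + 2 = hour 5.
AV cabling waits on the lighting rig (finishes hour 5), so it starts at hour 5 and finishes at 5 + 6 = hour 11.
Signage placement cannot start until AV cabling (finishes hour 11); the lighting rig (finishes hour 5). The controlling bound is hour 11, so signage placement finishes at 11 + 3 = hour 14.
Final walkthrough needs all of signage placement (finishes hour 14); AV cabling (finishes hour 11); the lighting rig (finishes hour 5). That puts its earliest start at hour 14; it finishes at 14 + 5 = hour 19.
All tasks are finished once the last one completes. Finish times: The lighting rig at 5, AV cabling at 11, Signage placement at 14, Final walkthrough at 19. The latest is hour 19.

19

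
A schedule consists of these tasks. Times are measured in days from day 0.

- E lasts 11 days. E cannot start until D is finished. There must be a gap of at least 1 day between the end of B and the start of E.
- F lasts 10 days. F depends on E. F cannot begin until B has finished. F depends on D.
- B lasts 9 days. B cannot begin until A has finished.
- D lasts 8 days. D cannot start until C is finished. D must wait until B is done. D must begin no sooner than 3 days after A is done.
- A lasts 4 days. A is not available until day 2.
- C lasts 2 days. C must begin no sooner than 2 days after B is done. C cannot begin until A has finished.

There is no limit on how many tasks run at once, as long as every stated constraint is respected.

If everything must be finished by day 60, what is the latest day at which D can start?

To finish by day 60, F (duration 10) must start no later than day 50.
E has to be done before F (must start by day 50). That means finishing by day 50, i.e. starting by 50 − 11 = day 39.
For D: E (must start by day 39); F (must start by day 50). The most restrictive is day 39; with an 8-day duration, D must start by day 31.

31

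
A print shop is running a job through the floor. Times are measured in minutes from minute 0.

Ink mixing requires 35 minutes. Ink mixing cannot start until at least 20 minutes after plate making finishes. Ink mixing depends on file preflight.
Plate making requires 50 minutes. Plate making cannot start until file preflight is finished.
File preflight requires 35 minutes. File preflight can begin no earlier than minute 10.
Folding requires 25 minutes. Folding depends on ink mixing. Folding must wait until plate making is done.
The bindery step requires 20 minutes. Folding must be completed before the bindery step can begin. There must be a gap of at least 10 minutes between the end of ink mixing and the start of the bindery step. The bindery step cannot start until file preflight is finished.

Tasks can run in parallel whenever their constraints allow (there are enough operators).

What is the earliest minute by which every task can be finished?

195

After its own release at minute 10, file preflight can start at minute 10 and finishes at minute 45.
After file preflight (finishes minute 45), plate making can start at minute 45 and finishes at minute 95.
For ink mixing: plate making (finishes minute 95, plus 20-minute gap → minute 115); file preflight (finishes minute 45). Taking the maximum gives a start of minute 115, and it finishes at 115 + 35 = minute 150.
Folding has to wait for ink mixing (finishes minute 150); plate making (finishes minute 95). The latest of these is minute 150, so folding runs minute 150 to 150 + 25 = minute 175.
The bindery step has to wait for folding (finishes minute 175); ink mixing (finishes minute 150, plus 10-minute gap → minute 160); file preflight (finishes minute 45). The latest of these is minute 175, so the bindery step runs minute 175 to 175 + 20 = minute 195.
All tasks are finished once the last one completes. Finish times: File preflight at 45, Plate making at 95, Ink mixing at 150, Folding at 175, The bindery step at 195. The latest is minute 195.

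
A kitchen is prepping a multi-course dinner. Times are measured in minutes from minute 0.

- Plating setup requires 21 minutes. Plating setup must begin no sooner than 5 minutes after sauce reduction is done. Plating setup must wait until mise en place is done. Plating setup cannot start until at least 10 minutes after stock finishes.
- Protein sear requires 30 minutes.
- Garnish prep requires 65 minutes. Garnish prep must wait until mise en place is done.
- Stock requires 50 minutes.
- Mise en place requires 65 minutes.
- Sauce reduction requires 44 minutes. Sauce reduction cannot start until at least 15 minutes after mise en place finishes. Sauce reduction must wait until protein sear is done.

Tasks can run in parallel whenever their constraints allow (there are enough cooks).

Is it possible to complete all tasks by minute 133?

No

Nothing blocks protein sear, so it runs from minute 0 to minute 30.
Nothing blocks stock, so it runs from minute 0 to minute 50.
Mise en place has no prerequisites, so it starts at minute 0 and finishes at minute 65.
After mise en place (finishes minute 65), garnish prep can start at minute 65 and finishes at minute 130.
For sauce reduction: mise en place (finishes minute 65, plus 15-minute gap → minute 80); protein sear (finishes minute 30). Taking the maximum gives a start of minute 80, and it finishes at 80 + 44 = minute 124.
Plating setup needs all of sauce reduction (finishes minute 124, plus 5-minute gap → minute 129); mise en place (finishes minute 65); stock (finishes minute 50, plus 10-minute gap → minute 60). That puts its earliest start at minute 129; it finishes at 129 + 21 = minute 150.
The earliest everything can be done is minute 150, which is after the deadline of 133, so it is not possible.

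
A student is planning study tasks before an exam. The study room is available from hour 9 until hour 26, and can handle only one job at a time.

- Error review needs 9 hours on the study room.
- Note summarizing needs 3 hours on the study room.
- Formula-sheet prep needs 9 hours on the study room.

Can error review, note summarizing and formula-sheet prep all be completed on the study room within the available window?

No

The study room window is 26 − 9 = 17 hours.
Running back to back, the jobs need 9 + 3 + 9 = 21 hours on the study room.
Since 21 > 17, they cannot all fit.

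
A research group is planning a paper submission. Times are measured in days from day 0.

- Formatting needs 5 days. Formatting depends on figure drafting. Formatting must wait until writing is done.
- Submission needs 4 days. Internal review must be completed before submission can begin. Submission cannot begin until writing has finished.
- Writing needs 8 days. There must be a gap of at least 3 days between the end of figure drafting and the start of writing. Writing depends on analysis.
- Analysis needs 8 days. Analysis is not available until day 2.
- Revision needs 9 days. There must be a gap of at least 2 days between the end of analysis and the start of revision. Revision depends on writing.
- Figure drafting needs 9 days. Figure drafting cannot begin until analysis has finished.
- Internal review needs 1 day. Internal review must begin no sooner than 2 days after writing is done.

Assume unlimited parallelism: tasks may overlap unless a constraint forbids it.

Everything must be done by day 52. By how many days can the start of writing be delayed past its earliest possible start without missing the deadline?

Analysis waits on its own release at day 2, so it starts at day 2 and finishes at 2 + 8 = day 10.
After analysis (finishes day 10), figure drafting can start at day 10 and finishes at day 19.
For writing: figure drafting (finishes day 19, plus 3-day gap → day 22); analysis (finishes day 10). Taking the maximum gives a start of day 22, and it finishes at 22 + 8 = day 30.

Working backward from the deadline:
To finish by day 52, submission (duration 4) must start no later than day 48.
Internal review feeds into submission (must start by day 48); so internal review must finish by day 48 and therefore start by day 47.
Revision has no dependents, so it just needs to finish by day 52. Starting by 52 − 9 = day 43 achieves that.
Nothing follows formatting; the deadline of day 52 is its only limit. It must start by 52 − 5 = day 47.
Writing must finish in time for internal review (must start by day 47, minus 2-day gap → day 45); revision (must start by day 43); formatting (must start by day 47); submission (must start by day 48). The tightest is day 43, so writing must start by 43 − 8 = day 35.
So writing can start as early as day 22 and as late as day 35, giving 35 − 22 = 13 days of slack.

13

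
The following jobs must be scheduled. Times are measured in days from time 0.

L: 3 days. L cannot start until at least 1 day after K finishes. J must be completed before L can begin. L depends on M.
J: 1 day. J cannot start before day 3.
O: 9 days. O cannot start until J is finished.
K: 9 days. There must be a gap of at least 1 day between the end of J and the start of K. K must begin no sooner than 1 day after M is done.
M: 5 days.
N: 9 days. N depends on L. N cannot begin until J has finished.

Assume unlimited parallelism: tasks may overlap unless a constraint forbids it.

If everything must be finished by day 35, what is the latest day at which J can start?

N has no dependents, so it just needs to finish by day 35. Starting by 35 − 9 = day 26 achieves that.
L feeds into N (must start by day 26); so L must finish by day 26 and therefore start by day 23.
K must finish before L (must start by day 23, minus 1-day gap → day 22). With a 9-day duration, K must start by 22 − 9 = day 13.
To finish by day 35, O (duration 9) must start no later than day 26.
J has several dependents: K (must start by day 13, minus 1-day gap → day 12); L (must start by day 23); N (must start by day 26); O (must start by day 26). The earliest of those limits is day 12, so J must start by 12 − 1 = day 11.

11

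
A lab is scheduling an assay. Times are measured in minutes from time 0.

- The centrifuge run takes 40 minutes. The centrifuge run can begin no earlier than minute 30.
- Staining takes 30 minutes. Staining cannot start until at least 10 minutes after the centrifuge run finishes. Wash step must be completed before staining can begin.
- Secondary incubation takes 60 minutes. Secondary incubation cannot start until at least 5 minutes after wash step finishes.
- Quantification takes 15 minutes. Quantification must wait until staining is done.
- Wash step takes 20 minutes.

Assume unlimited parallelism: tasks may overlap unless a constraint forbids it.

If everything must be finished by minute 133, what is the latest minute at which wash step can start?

48

Quantification must finish by minute 133; it takes 15 minutes, so it must start by 133 − 15 = minute 118.
Since quantification (must start by minute 118) depends on it, staining must finish by minute 118. Backing off its 30-minute duration gives a latest start of minute 88.
Nothing follows secondary incubation; the deadline of minute 133 is its only limit. It must start by 133 − 60 = minute 73.
Wash step must finish in time for staining (must start by minute 88); secondary incubation (must start by minute 73, minus 5-minute gap → minute 68). The tightest is minute 68, so wash step must start by 68 − 20 = minute 48.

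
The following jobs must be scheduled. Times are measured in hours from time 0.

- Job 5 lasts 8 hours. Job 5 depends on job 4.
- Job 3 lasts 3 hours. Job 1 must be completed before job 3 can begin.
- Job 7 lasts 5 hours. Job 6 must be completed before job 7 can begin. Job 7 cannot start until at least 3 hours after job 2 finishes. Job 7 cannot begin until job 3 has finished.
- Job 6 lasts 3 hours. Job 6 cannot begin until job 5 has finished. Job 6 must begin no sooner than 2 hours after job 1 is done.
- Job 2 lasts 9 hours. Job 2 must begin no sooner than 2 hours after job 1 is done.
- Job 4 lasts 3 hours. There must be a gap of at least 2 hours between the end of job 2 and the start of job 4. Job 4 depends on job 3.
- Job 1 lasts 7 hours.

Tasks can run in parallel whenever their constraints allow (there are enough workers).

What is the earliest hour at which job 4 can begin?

Job 1 can start immediately at hour 0; it finishes at hour 7.
Job 3 cannot begin until job 1 (finishes hour 7). It runs from hour 7 to 7 + 3 = hour 10.
Job 2 cannot begin until job 1 (finishes hour 7, plus 2-hour gap → hour 9). It runs from hour 9 to 9 + 9 = hour 18.
Job 4 waits on job 2 (finishes hour 18, plus 2-hour gap → hour 20); job 3 (finishes hour 10). The latest of these is hour 20, which is the earliest job 4 can start.

20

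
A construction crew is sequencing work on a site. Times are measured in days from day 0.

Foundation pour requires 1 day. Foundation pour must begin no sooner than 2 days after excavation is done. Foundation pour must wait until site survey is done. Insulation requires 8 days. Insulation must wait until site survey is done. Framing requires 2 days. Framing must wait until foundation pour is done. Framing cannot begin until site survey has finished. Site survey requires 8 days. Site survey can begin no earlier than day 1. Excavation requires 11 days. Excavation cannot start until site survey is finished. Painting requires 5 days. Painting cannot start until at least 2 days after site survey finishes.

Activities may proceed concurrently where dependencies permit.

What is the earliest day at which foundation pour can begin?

22

Site survey waits on its own release at day 1, so it starts at day 1 and finishes at 1 + 8 = day 9.
Excavation waits on site survey (finishes day 9), so it starts at day 9 and finishes at 9 + 11 = day 20.
Foundation pour waits on excavation (finishes day 20, plus 2-day gap → day 22); site survey (finishes day 9). The latest of these is day 22, which is the earliest foundation pour can start.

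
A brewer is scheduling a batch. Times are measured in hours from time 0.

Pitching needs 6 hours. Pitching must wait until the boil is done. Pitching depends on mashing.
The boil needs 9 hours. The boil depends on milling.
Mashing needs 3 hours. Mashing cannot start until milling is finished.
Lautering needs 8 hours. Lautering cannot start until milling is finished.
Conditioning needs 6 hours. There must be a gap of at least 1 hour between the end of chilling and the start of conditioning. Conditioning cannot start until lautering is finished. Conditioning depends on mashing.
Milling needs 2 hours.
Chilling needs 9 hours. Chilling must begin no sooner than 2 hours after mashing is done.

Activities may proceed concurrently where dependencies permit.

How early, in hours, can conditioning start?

17

Milling can start immediately at hour 0; it finishes at hour 2.
Lautering cannot begin until milling (finishes hour 2). It runs from hour 2 to 2 + 8 = hour 10.
Mashing cannot begin until milling (finishes hour 2). It runs from hour 2 to 2 + 3 = hour 5.
Chilling waits on mashing (finishes hour 5, plus 2-hour gap → hour 7), so it starts at hour 7 and finishes at 7 + 9 = hour 16.
Conditioning waits on chilling (finishes hour 16, plus 1-hour gap → hour 17); lautering (finishes hour 10); mashing (finishes hour 5). The latest of these is hour 17, which is the earliest conditioning can start.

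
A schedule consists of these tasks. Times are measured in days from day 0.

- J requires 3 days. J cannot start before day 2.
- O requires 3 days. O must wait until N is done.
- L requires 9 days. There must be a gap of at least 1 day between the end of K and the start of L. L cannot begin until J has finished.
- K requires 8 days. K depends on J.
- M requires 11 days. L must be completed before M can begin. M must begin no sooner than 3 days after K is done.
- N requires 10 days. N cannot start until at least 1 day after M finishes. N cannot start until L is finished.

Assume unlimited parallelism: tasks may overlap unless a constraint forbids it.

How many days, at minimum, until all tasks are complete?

J waits on its own release at day 2, so it starts at day 2 and finishes at 2 + 3 = day 5.
After J (finishes day 5), K can start at day 5 and finishes at day 13.
L needs all of K (finishes day 13, plus 1-day gap → day 14); J (finishes day 5). That puts its earliest start at day 14; it finishes at 14 + 9 = day 23.
M has to wait for L (finishes day 23); K (finishes day 13, plus 3-day gap → day 16). The latest of these is day 23, so M runs day 23 to 23 + 11 = day 34.
N cannot start until M (finishes day 34, plus 1-day gap → day 35); L (finishes day 23). The controlling bound is day 35, so N finishes at 35 + 10 = day 45.
O cannot begin until N (finishes day 45). It runs from day 45 to 45 + 3 = day 48.
All tasks are finished once the last one completes. Finish times: J at 5, K at 13, L at 23, M at 34, N at 45, O at 48. The latest is day 48.

48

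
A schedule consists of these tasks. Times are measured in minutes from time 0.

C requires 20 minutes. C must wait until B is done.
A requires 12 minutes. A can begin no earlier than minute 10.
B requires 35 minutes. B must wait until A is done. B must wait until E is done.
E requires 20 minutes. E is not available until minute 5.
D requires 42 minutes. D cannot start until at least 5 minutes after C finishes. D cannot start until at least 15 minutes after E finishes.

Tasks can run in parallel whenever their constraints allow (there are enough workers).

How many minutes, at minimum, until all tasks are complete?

After its own release at minute 5, E can start at minute 5 and finishes at minute 25.
After its own release at minute 10, A can start at minute 10 and finishes at minute 22.
B needs all of A (finishes minute 22); E (finishes minute 25). That puts its earliest start at minute 25; it finishes at 25 + 35 = minute 60.
C cannot begin until B (finishes minute 60). It runs from minute 60 to 60 + 20 = minute 80.
D has to wait for C (finishes minute 80, plus 5-minute gap → minute 85); E (finishes minute 25, plus 15-minute gap → minute 40). The latest of these is minute 85, so D runs minute 85 to 85 + 42 = minute 127.
All tasks are finished once the last one completes. Finish times: A at 22, B at 60, C at 80, D at 127, E at 25. The latest is minute 127.

127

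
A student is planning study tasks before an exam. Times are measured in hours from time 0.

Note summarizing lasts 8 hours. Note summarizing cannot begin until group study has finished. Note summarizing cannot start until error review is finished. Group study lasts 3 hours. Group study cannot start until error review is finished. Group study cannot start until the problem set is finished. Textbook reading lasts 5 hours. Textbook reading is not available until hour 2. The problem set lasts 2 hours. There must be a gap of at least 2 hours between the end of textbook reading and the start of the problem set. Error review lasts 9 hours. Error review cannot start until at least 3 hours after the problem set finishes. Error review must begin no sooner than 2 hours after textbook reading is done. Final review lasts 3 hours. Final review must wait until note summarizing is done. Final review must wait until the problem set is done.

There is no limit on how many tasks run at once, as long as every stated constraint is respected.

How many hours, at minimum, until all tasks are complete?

37

Textbook reading cannot begin until its own release at hour 2. It runs from hour 2 to 2 + 5 = hour 7.
The problem set cannot begin until textbook reading (finishes hour 7, plus 2-hour gap → hour 9). It runs from hour 9 to 9 + 2 = hour 11.
Error review has to wait for the problem set (finishes hour 11, plus 3-hour gap → hour 14); textbook reading (finishes hour 7, plus 2-hour gap → hour 9). The latest of these is hour 14, so error review runs hour 14 to 14 + 9 = hour 23.
Group study needs all of error review (finishes hour 23); the problem set (finishes hour 11). That puts its earliest start at hour 23; it finishes at 23 + 3 = hour 26.
Note summarizing cannot start until group study (finishes hour 26); error review (finishes hour 23). The controlling bound is hour 26, so note summarizing finishes at 26 + 8 = hour 34.
For final review: note summarizing (finishes hour 34); the problem set (finishes hour 11). Taking the maximum gives a start of hour 34, and it finishes at 34 + 3 = hour 37.
All tasks are finished once the last one completes. Finish times: Textbook reading at 7, The problem set at 11, Error review at 23, Group study at 26, Note summarizing at 34, Final review at 37. The latest is hour 37.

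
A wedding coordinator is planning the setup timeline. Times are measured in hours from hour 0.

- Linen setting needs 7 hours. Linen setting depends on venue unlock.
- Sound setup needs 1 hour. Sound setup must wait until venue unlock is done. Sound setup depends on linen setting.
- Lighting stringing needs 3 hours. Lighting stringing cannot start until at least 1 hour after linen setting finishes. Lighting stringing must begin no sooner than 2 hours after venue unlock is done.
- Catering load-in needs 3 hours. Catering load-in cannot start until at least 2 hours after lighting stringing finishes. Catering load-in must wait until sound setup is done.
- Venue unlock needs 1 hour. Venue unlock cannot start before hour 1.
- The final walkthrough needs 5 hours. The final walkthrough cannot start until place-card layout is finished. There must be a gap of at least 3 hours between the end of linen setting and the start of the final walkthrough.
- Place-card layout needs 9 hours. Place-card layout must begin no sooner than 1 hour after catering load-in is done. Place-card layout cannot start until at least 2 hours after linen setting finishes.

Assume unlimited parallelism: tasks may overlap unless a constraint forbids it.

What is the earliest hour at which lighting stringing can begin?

10

Venue unlock waits on its own release at hour 1, so it starts at hour 1 and finishes at 1 + 1 = hour 2.
Linen setting cannot begin until venue unlock (finishes hour 2). It runs from hour 2 to 2 + 7 = hour 9.
Lighting stringing waits on linen setting (finishes hour 9, plus 1-hour gap → hour 10); venue unlock (finishes hour 2, plus 2-hour gap → hour 4). The latest of these is hour 10, which is the earliest lighting stringing can start.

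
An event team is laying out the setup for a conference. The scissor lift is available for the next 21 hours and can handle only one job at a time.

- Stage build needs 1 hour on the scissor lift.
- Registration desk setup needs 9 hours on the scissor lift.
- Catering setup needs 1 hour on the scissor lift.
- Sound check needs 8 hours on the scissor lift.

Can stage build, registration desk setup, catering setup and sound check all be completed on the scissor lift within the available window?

Yes

Running back to back, the jobs need 1 + 9 + 1 + 8 = 19 hours on the scissor lift.
Since 19 ≤ 21, they fit within the window.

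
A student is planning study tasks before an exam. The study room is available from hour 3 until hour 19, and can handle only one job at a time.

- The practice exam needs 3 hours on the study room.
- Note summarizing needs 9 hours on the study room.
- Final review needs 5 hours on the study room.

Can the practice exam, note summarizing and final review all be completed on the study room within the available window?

The study room window is 19 − 3 = 16 hours.
Running back to back, the jobs need 3 + 9 + 5 = 17 hours on the study room.
Since 17 > 16, they cannot all fit.

No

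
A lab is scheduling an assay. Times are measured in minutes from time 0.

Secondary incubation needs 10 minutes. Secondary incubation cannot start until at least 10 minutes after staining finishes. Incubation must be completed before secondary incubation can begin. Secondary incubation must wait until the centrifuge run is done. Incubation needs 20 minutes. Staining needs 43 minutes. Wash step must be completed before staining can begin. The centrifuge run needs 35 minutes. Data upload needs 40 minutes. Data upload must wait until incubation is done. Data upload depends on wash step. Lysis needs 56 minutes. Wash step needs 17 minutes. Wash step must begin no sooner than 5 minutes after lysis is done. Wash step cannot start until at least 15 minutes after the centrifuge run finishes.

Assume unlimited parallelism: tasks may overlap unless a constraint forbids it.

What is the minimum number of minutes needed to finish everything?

141

The centrifuge run can start immediately at minute 0; it finishes at minute 35.
Incubation can start immediately at minute 0; it finishes at minute 20.
Lysis has no prerequisites, so it starts at minute 0 and finishes at minute 56.
Wash step cannot start until lysis (finishes minute 56, plus 5-minute gap → minute 61); the centrifuge run (finishes minute 35, plus 15-minute gap → minute 50). The controlling bound is minute 61, so wash step finishes at 61 + 17 = minute 78.
Data upload cannot start until incubation (finishes minute 20); wash step (finishes minute 78). The controlling bound is minute 78, so data upload finishes at 78 + 40 = minute 118.
Staining waits on wash step (finishes minute 78), so it starts at minute 78 and finishes at 78 + 43 = minute 121.
Secondary incubation needs all of staining (finishes minute 121, plus 10-minute gap → minute 131); incubation (finishes minute 20); the centrifuge run (finishes minute 35). That puts its earliest start at minute 131; it finishes at 131 + 10 = minute 141.
All tasks are finished once the last one completes. Finish times: Lysis at 56, Incubation at 20, The centrifuge run at 35, Wash step at 78, Staining at 121, Secondary incubation at 141, Data upload at 118. The latest is minute 141.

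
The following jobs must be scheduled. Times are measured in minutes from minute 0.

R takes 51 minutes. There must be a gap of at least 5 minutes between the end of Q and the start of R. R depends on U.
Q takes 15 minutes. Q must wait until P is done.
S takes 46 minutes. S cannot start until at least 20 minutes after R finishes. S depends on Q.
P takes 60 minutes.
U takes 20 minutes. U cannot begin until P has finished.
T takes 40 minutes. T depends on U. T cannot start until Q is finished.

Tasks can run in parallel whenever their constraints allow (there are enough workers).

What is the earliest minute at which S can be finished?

Nothing blocks P, so it runs from minute 0 to minute 60.
U waits on P (finishes minute 60), so it starts at minute 60 and finishes at 60 + 20 = minute 80.
Q cannot begin until P (finishes minute 60). It runs from minute 60 to 60 + 15 = minute 75.
R has to wait for Q (finishes minute 75, plus 5-minute gap → minute 80); U (finishes minute 80). The latest of these is minute 80, so R runs minute 80 to 80 + 51 = minute 131.
S cannot start until R (finishes minute 131, plus 20-minute gap → minute 151); Q (finishes minute 75). The controlling bound is minute 151, so S finishes at 151 + 46 = minute 197.

197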